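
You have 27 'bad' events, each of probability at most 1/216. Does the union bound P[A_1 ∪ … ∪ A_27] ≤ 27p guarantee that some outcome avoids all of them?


Union bound: P[∪_{i=1}^{27} A_i] ≤ Σ_i P[A_i] ≤ 27·p = 27·(1/216) = 1/8.
Numerically: 1/8 ≈ 0.125000.
Is 1/8 < 1? YES.
Since P[∪ A_i] ≤ 1/8 < 1, the complement has P[∩ A_i^c] ≥ 1 − 1/8 = 7/8 > 0, so some outcome avoids every A_i.

27·p = 1/8 ≈ 0.125000; existence CERTIFIED by the union bound.


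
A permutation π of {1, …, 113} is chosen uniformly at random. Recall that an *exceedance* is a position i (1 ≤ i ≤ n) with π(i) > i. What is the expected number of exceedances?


Write X = Σ_{i=1}^{113} X_i, where X_i = 1_{π(i) > i}.
For each fixed i, π(i) is uniform over {1, …, 113} (marginal of a uniform permutation), so P[π(i) > i] = (n − i)/n. Summing: Σ_{i=1}^{113} (n − i)/n = (0 + 1 + … + 112)/113 = 113(113 − 1)/(2·113) = (113 − 1)/2.
Hence E[X] = Σ_{i=1}^{113} (113 − i)/113 = 56 ≈ 56.000000.

E[X] = 56 = 56.000000.


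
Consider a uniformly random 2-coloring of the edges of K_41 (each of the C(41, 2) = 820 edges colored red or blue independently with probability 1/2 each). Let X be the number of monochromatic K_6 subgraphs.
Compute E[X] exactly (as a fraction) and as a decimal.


Let X = Σ_S X_S over the C(41, 6) = 4496388 subsets S of size 6, where X_S = 1 if the K_6 on S is monochromatic.
For a fixed S, the K_6 on S has C(6, 2) = 15 edges. P[all 15 edges red] = (1/2)^15, and likewise for blue, so P[monochromatic] = 2·(1/2)^15 = 2^{1 − 15} = 1/16384.
By linearity of expectation: E[X] = C(41, 6) · 2^{1 − 15} = 4496388 · 1/16384 = 1124097/4096.
Numerically: E[X] ≈ 274.43774.

E[X] = C(41,6)·2^(1−C(6,2)) = 1124097/4096 ≈ 274.43774.


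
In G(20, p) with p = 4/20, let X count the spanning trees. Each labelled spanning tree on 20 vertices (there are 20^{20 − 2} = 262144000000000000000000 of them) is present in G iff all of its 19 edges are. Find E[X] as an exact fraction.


K_20 has 20^{20 − 2} = 262144000000000000000000 labelled spanning trees.
For each such spanning tree H, let X_H = 1 if all 19 edges of H are present in G. Then P[X_H = 1] = p^{19} = (1/5)^{19} = 1/19073486328125.
By linearity of expectation: E[X] = Σ_H E[X_H] = 262144000000000000000000 · p^{19} = 262144000000000000000000 · 1/19073486328125 = 68719476736/5.
Numerically: E[X] ≈ 1.37e+10.

E[X] = 262144000000000000000000 · (1/5)^{19} = 68719476736/5 ≈ 1.37e+10.


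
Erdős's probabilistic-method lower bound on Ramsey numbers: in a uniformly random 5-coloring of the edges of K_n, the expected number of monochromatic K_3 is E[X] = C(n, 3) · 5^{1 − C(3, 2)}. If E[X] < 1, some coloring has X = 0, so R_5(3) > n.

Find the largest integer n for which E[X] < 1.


We need C(n, 3) · 5^{1 − 3} < 1, i.e. C(n, 3) < 5^{3 − 1} = 25.
Check values of n near the boundary:
  n = 3: C(3, 3) = 1; 1 < 25? YES
  n = 4: C(4, 3) = 4; 4 < 25? YES
  n = 5: C(5, 3) = 10; 10 < 25? YES
  n = 6: C(6, 3) = 20; 20 < 25? YES
  n = 7: C(7, 3) = 35; 35 < 25? NO
The largest n with C(n, 3) < 25 is n = 6 (where E[X] = 4/5 ≈ 0.800). Hence R_5(3) > 6, i.e. R_5(3) ≥ 7.

Largest n = 6; hence R_5(3) > 6.


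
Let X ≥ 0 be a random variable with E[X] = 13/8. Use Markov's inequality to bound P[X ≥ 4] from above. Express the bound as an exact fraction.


μ = E[X] = 13/8, a = 4.
Markov: P[X ≥ 4] ≤ μ/a = (13/8)/4 = 13/32.
Numerically: ≈ 0.406250.
(Since a = 4 > μ = 1.625000, the bound 13/32 is < 1 and informative.)

P[X ≥ 4] ≤ 13/32 ≈ 0.406250.


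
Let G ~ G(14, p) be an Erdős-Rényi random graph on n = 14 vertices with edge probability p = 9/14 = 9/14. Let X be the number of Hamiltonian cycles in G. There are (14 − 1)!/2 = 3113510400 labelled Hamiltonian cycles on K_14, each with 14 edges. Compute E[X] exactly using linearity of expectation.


K_14 has (14 − 1)!/2 = 3113510400 labelled Hamiltonian cycles.
For each such Hamiltonian cycle H, let X_H = 1 if all 14 edges of H are present in G. Then P[X_H = 1] = p^{14} = (9/14)^{14} = 22876792454961/11112006825558016.
By linearity: E[X] = Σ_H E[X_H] = 3113510400 · p^{14} = 3113510400 · 22876792454961/11112006825558016 = 19873641525435994725/3100448333024.
Numerically: E[X] ≈ 6.41e+06.

E[X] = 3113510400 · (9/14)^{14} = 19873641525435994725/3100448333024 ≈ 6.41e+06.


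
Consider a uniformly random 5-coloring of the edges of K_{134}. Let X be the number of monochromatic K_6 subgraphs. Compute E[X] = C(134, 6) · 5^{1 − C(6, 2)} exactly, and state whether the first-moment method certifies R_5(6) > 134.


E[X] = C(134, 6) · 5^{1 − 15} = 7177979809 · 5^{−14} = 7177979809/6103515625.
As a reduced fraction: E[X] = 7177979809/6103515625 ≈ 1.1760.
Is E[X] < 1? NO.
Since E[X] ≥ 1, the first-moment bound is inconclusive at n = 134; it does NOT by itself certify R_5(6) > 134.

E[X] = 7177979809/6103515625 ≈ 1.1760; E[X] ≥ 1; first-moment method inconclusive here.


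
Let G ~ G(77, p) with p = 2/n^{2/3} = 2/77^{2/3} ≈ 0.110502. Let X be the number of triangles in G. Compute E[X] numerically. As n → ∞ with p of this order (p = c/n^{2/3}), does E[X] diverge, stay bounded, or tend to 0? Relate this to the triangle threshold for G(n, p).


Number of potential triangles: C(77, 3) = 73150.
Each occurs with probability p³ ≈ (0.110502)³ ≈ 1.34930005e-03.
By linearity: E[X] = C(77, 3)·p³ ≈ 73150 · 1.34930005e-03 ≈ 98.701299.
Since α = 2/3 < 1, p = c/n^{2/3} ≫ 1/n is above the triangle threshold p ~ 1/n. Asymptotically E[X] ~ (c³/6)·n^{3(1−α)} = (2³/6)·n^{1} → ∞; triangles are abundant w.h.p.

E[X] ≈ 98.701299; in regime p = Θ(1/n^{2/3}) E[X] diverges (above the triangle threshold p ~ 1/n).


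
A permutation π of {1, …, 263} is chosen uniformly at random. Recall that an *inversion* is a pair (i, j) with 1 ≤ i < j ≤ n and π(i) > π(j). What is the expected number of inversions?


Write X = Σ X_I over the C(263, 2) = 34453 pairs i < j, with X_I the indicator of one inversion.
There are 34453 indicators.
For each fixed pair i < j, the values π(i) and π(j) are two distinct elements of {1, …, 263} in uniformly random order; by symmetry P[π(i) > π(j)] = 1/2.
By linearity: E[X] = 34453 · (1/2) = C(263, 2) · (1/2) = 34453/2 = 34453/2 ≈ 17226.500000.

E[X] = 34453/2 = 17226.500000.


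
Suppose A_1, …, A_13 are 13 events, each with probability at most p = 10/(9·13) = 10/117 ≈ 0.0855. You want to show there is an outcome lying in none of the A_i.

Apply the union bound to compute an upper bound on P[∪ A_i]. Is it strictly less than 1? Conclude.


Union bound: P[∪_{i=1}^{13} A_i] ≤ Σ_i P[A_i] ≤ 13·p = 13·(10/117) = 10/9.
Numerically: 10/9 ≈ 1.1111.
Is 10/9 < 1? NO.
Since the bound 10/9 is ≥ 1, the union bound is uninformative here; it does NOT by itself certify existence.

13·p = 10/9 ≈ 1.1111; existence NOT certified by the union bound.


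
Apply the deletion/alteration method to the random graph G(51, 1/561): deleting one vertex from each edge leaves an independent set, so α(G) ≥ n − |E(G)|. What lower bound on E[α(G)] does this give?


E[|E(G)|] = C(51, 2)·p = 1275 · (1/561) = 25/11.
E[α(G)] ≥ n − E[|E(G)|] = 51 − 25/11 = 536/11.
Numerically: ≈ 48.7273.
(This is only a lower bound; the true E[α(G)] may be larger.)

E[α(G)] ≥ 536/11 ≈ 48.7273.


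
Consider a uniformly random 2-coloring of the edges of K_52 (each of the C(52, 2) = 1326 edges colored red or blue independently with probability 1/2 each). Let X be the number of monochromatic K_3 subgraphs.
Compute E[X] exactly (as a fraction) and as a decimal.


Let X = Σ_S X_S over the C(52, 3) = 22100 subsets S of size 3, where X_S = 1 if the K_3 on S is monochromatic.
For a fixed S, the K_3 on S has C(3, 2) = 3 edges. P[all 3 edges red] = (1/2)^3, and likewise for blue, so P[monochromatic] = 2·(1/2)^3 = 2^{1 − 3} = 1/4.
By linearity: E[X] = C(52, 3) · 2^{1 − 3} = 22100 · 1/4 = 5525.
Numerically: E[X] ≈ 5525.0000.

E[X] = C(52,3)·2^(1−C(3,2)) = 5525 ≈ 5525.0000.


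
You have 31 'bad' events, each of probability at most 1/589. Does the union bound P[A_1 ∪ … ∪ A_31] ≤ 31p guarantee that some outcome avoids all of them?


Union bound: P[∪_{i=1}^{31} A_i] ≤ Σ_i P[A_i] ≤ 31·p = 31·(1/589) = 1/19.
Numerically: 1/19 ≈ 0.053.
Is 1/19 < 1? YES.
Since P[∪ A_i] ≤ 1/19 < 1, the complement has P[∩ A_i^c] ≥ 1 − 1/19 = 18/19 > 0, so some outcome avoids every A_i.

31·p = 1/19 ≈ 0.053; existence CERTIFIED by the union bound.


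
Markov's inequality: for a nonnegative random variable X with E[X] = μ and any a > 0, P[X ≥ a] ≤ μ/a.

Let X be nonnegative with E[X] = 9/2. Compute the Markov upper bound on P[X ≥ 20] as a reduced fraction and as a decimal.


μ = E[X] = 9/2, a = 20.
Markov: P[X ≥ 20] ≤ μ/a = (9/2)/20 = 9/40.
Numerically: ≈ 0.22500.
(Since a = 20 > μ = 4.50000, the bound 9/40 is < 1 and informative.)

P[X ≥ 20] ≤ 9/40 ≈ 0.22500.


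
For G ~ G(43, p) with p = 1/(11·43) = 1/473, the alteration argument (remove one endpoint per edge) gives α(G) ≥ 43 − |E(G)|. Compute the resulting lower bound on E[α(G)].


E[|E(G)|] = C(43, 2)·p = 903 · (1/473) = 21/11.
E[α(G)] ≥ n − E[|E(G)|] = 43 − 21/11 = 452/11.
Numerically: ≈ 41.0909.
(This is only a lower bound; the true E[α(G)] may be larger.)

E[α(G)] ≥ 452/11 ≈ 41.0909.


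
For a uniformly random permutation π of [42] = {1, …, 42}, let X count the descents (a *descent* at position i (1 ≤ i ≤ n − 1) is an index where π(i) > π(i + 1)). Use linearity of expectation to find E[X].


Write X = Σ X_I over i = 1, …, 41, with X_I the indicator of one descent.
There are 41 indicators.
For each fixed i, the pair (π(i), π(i+1)) is a uniformly random ordered pair of distinct values from {1, …, 42}; by symmetry P[π(i) > π(i+1)] = 1/2.
By linearity: E[X] = 41 · (1/2) = (42 − 1) · (1/2) = 41/2 ≈ 20.500.

E[X] = 41/2 = 20.500.


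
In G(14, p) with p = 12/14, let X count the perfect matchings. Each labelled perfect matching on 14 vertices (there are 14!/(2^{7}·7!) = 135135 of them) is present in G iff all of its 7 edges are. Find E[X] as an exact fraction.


K_14 has 14!/(2^{7}·7!) = 135135 labelled perfect matchings.
For each such perfect matching H, let X_H = 1 if all 7 edges of H are present in G. Then P[X_H = 1] = p^{7} = (6/7)^{7} = 279936/823543.
By linearity of expectation: E[X] = Σ_H E[X_H] = 135135 · p^{7} = 135135 · 279936/823543 = 5404164480/117649.
Numerically: E[X] ≈ 45934.6.

E[X] = 135135 · (6/7)^{7} = 5404164480/117649 ≈ 45934.6.


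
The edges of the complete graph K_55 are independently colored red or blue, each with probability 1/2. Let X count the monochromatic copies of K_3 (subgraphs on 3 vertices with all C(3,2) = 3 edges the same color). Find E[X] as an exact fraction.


Let X = Σ_S X_S over the C(55, 3) = 26235 subsets S of size 3, where X_S = 1 if the K_3 on S is monochromatic.
For a fixed S, the K_3 on S has C(3, 2) = 3 edges. P[all 3 edges red] = (1/2)^3, and likewise for blue, so P[monochromatic] = 2·(1/2)^3 = 2^{1 − 3} = 1/4.
By linearity: E[X] = C(55, 3) · 2^{1 − 3} = 26235 · 1/4 = 26235/4.
Numerically: E[X] ≈ 6558.75000.

E[X] = C(55,3)·2^(1−C(3,2)) = 26235/4 ≈ 6558.75000.


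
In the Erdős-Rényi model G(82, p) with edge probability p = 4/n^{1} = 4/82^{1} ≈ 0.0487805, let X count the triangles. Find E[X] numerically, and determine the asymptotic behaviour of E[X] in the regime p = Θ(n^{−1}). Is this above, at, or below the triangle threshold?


Number of potential triangles: C(82, 3) = 88560.
Each occurs with probability p³ ≈ (0.0487805)³ ≈ 1.16074926e-04.
By linearity: E[X] = C(82, 3)·p³ ≈ 88560 · 1.16074926e-04 ≈ 10.279595.
Here α = 1, so p = 4/n is exactly at the triangle threshold p ~ 1/n. Asymptotically E[X] → c³/6 = 4³/6 = 32/3 ≈ 10.666667, a bounded constant. In this regime the triangle count is asymptotically Poisson(c³/6).

E[X] ≈ 10.279595; in regime p = Θ(1/n^{1}) E[X] stays bounded (at the triangle threshold p ~ 1/n).


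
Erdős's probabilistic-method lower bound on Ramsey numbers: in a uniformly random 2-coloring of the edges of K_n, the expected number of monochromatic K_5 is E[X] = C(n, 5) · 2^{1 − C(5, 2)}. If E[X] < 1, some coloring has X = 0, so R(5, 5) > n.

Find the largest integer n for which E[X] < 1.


We need C(n, 5) · 2^{1 − 10} < 1, i.e. C(n, 5) < 2^{10 − 1} = 512.
Check values of n near the boundary:
  n = 7: C(7, 5) = 21; 21 < 512? YES
  n = 8: C(8, 5) = 56; 56 < 512? YES
  n = 9: C(9, 5) = 126; 126 < 512? YES
  n = 10: C(10, 5) = 252; 252 < 512? YES
  n = 11: C(11, 5) = 462; 462 < 512? YES
  n = 12: C(12, 5) = 792; 792 < 512? NO
  n = 13: C(13, 5) = 1287; 1287 < 512? NO
  n = 14: C(14, 5) = 2002; 2002 < 512? NO
The largest n with C(n, 5) < 512 is n = 11 (where E[X] = 231/256 ≈ 0.9023). Hence R(5, 5) > 11, i.e. R(5, 5) ≥ 12.

Largest n = 11; hence R(5, 5) > 11.


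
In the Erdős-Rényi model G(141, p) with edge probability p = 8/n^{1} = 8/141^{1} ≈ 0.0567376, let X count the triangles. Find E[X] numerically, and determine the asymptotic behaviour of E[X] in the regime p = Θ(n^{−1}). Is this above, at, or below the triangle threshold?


Number of potential triangles: C(141, 3) = 457310.
Each occurs with probability p³ ≈ (0.0567376)³ ≈ 1.82647034e-04.
By linearity: E[X] = C(141, 3)·p³ ≈ 457310 · 1.82647034e-04 ≈ 83.526315.
Here α = 1, so p = 8/n is exactly at the triangle threshold p ~ 1/n. Asymptotically E[X] → c³/6 = 8³/6 = 256/3 ≈ 85.333333, a bounded constant. In this regime the triangle count is asymptotically Poisson(c³/6).

E[X] ≈ 83.526315; in regime p = Θ(1/n^{1}) E[X] stays bounded (at the triangle threshold p ~ 1/n).


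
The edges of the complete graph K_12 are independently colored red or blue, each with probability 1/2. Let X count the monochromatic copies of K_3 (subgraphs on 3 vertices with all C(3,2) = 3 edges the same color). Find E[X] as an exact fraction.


Let X = Σ_S X_S over the C(12, 3) = 220 subsets S of size 3, where X_S = 1 if the K_3 on S is monochromatic.
For a fixed S, the K_3 on S has C(3, 2) = 3 edges. P[all 3 edges red] = (1/2)^3, and likewise for blue, so P[monochromatic] = 2·(1/2)^3 = 2^{1 − 3} = 1/4.
Summing: E[X] = C(12, 3) · 2^{1 − 3} = 220 · 1/4 = 55.
Numerically: E[X] ≈ 55.0000.

E[X] = C(12,3)·2^(1−C(3,2)) = 55 ≈ 55.0000.


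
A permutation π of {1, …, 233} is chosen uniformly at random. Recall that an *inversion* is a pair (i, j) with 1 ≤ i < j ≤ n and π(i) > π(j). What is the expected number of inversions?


Write X = Σ X_I over the C(233, 2) = 27028 pairs i < j, with X_I the indicator of one inversion.
There are 27028 indicators.
For each fixed pair i < j, the values π(i) and π(j) are two distinct elements of {1, …, 233} in uniformly random order; by symmetry P[π(i) > π(j)] = 1/2.
By linearity: E[X] = 27028 · (1/2) = C(233, 2) · (1/2) = 27028/2 = 13514 ≈ 13514.0000.

E[X] = 13514 = 13514.0000.


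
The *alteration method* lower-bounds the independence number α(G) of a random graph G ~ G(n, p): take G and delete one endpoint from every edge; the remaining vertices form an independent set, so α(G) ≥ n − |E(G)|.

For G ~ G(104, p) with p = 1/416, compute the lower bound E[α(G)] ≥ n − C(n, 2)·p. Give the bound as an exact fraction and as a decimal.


E[|E(G)|] = C(104, 2)·p = 5356 · (1/416) = 103/8.
E[α(G)] ≥ n − E[|E(G)|] = 104 − 103/8 = 729/8.
Numerically: ≈ 91.1250.
(This is only a lower bound; the true E[α(G)] may be larger.)

E[α(G)] ≥ 729/8 ≈ 91.1250.


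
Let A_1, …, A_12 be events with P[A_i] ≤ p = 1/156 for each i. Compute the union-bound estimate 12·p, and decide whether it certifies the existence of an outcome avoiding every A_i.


Union bound: P[∪_{i=1}^{12} A_i] ≤ Σ_i P[A_i] ≤ 12·p = 12·(1/156) = 1/13.
Numerically: 1/13 ≈ 0.07692.
Is 1/13 < 1? YES.
Since P[∪ A_i] ≤ 1/13 < 1, the complement has P[∩ A_i^c] ≥ 1 − 1/13 = 12/13 > 0, so some outcome avoids every A_i.

12·p = 1/13 ≈ 0.07692; existence CERTIFIED by the union bound.


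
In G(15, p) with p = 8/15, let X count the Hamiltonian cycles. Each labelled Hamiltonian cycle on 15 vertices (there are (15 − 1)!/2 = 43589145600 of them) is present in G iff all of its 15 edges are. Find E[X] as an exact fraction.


K_15 has (15 − 1)!/2 = 43589145600 labelled Hamiltonian cycles.
For each such Hamiltonian cycle H, let X_H = 1 if all 15 edges of H are present in G. Then P[X_H = 1] = p^{15} = (8/15)^{15} = 35184372088832/437893890380859375.
By linearity of expectation: E[X] = Σ_H E[X_H] = 43589145600 · p^{15} = 43589145600 · 35184372088832/437893890380859375 = 252453780711880523776/72081298828125.
Numerically: E[X] ≈ 3.5023e+06.

E[X] = 43589145600 · (8/15)^{15} = 252453780711880523776/72081298828125 ≈ 3.5023e+06.


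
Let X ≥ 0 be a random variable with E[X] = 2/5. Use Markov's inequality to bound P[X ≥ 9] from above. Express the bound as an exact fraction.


μ = E[X] = 2/5, a = 9.
Markov: P[X ≥ 9] ≤ μ/a = (2/5)/9 = 2/45.
Numerically: ≈ 0.0444.
(Since a = 9 > μ = 0.4000, the bound 2/45 is < 1 and informative.)

P[X ≥ 9] ≤ 2/45 ≈ 0.0444.


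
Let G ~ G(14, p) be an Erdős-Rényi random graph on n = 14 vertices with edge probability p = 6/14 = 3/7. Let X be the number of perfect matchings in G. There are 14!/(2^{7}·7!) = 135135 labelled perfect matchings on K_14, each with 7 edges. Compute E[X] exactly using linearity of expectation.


K_14 has 14!/(2^{7}·7!) = 135135 labelled perfect matchings.
For each such perfect matching H, let X_H = 1 if all 7 edges of H are present in G. Then P[X_H = 1] = p^{7} = (3/7)^{7} = 2187/823543.
By linearity: E[X] = Σ_H E[X_H] = 135135 · p^{7} = 135135 · 2187/823543 = 42220035/117649.
Numerically: E[X] ≈ 358.864.

E[X] = 135135 · (3/7)^{7} = 42220035/117649 ≈ 358.864.


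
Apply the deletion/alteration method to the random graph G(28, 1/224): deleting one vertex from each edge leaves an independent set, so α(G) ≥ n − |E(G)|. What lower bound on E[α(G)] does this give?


E[|E(G)|] = C(28, 2)·p = 378 · (1/224) = 27/16.
E[α(G)] ≥ n − E[|E(G)|] = 28 − 27/16 = 421/16.
Numerically: ≈ 26.3125.
(This is only a lower bound; the true E[α(G)] may be larger.)

E[α(G)] ≥ 421/16 ≈ 26.3125.


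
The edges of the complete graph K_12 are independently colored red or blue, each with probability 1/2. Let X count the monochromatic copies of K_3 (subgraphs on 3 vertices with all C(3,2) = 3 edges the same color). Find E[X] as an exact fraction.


Let X = Σ_S X_S over the C(12, 3) = 220 subsets S of size 3, where X_S = 1 if the K_3 on S is monochromatic.
For a fixed S, the K_3 on S has C(3, 2) = 3 edges. P[all 3 edges red] = (1/2)^3, and likewise for blue, so P[monochromatic] = 2·(1/2)^3 = 2^{1 − 3} = 1/4.
By linearity of expectation: E[X] = C(12, 3) · 2^{1 − 3} = 220 · 1/4 = 55.
Numerically: E[X] ≈ 55.000.

E[X] = C(12,3)·2^(1−C(3,2)) = 55 ≈ 55.000.


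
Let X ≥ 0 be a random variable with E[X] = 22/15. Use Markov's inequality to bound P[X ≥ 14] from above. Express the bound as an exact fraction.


μ = E[X] = 22/15, a = 14.
Markov: P[X ≥ 14] ≤ μ/a = (22/15)/14 = 11/105.
Numerically: ≈ 0.1048.
(Since a = 14 > μ = 1.4667, the bound 11/105 is < 1 and informative.)

P[X ≥ 14] ≤ 11/105 ≈ 0.1048.


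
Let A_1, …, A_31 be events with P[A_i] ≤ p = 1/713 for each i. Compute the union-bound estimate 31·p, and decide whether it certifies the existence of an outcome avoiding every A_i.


Union bound: P[∪_{i=1}^{31} A_i] ≤ Σ_i P[A_i] ≤ 31·p = 31·(1/713) = 1/23.
Numerically: 1/23 ≈ 0.0434783.
Is 1/23 < 1? YES.
Since P[∪ A_i] ≤ 1/23 < 1, the complement has P[∩ A_i^c] ≥ 1 − 1/23 = 22/23 > 0, so some outcome avoids every A_i.

31·p = 1/23 ≈ 0.0434783; existence CERTIFIED by the union bound.


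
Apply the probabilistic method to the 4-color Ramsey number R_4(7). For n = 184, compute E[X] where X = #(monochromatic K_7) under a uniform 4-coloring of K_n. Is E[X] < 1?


E[X] = C(184, 7) · 4^{1 − 21} = 1262216571096 · 4^{−20} = 1262216571096/1099511627776.
As a reduced fraction: E[X] = 157777071387/137438953472 ≈ 1.1480.
Is E[X] < 1? NO.
Since E[X] ≥ 1, the first-moment bound is inconclusive at n = 184; it does NOT by itself certify R_4(7) > 184.

E[X] = 157777071387/137438953472 ≈ 1.1480; E[X] ≥ 1; first-moment method inconclusive here.


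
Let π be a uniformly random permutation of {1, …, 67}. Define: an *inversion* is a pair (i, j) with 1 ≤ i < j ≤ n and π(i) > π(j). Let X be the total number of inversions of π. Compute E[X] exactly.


Write X = Σ X_I over the C(67, 2) = 2211 pairs i < j, with X_I the indicator of one inversion.
There are 2211 indicators.
For each fixed pair i < j, the values π(i) and π(j) are two distinct elements of {1, …, 67} in uniformly random order; by symmetry P[π(i) > π(j)] = 1/2.
By linearity: E[X] = 2211 · (1/2) = C(67, 2) · (1/2) = 2211/2 = 2211/2 ≈ 1105.500.

E[X] = 2211/2 = 1105.500.


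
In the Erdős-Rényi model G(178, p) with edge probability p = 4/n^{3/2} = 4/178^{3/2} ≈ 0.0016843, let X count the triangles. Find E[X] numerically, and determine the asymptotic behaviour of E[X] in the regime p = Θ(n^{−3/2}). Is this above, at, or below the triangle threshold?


Number of potential triangles: C(178, 3) = 924176.
Each occurs with probability p³ ≈ (0.0016843)³ ≈ 4.7784821e-09.
By linearity: E[X] = C(178, 3)·p³ ≈ 924176 · 4.7784821e-09 ≈ 0.00442.
Since α = 3/2 > 1, p = c/n^{3/2} = o(1/n) is below the triangle threshold p ~ 1/n. Asymptotically E[X] ~ (c³/6)·n^{3(1−α)} = (4³/6)·n^{-1.5} → 0, so by Markov's inequality G has no triangles w.h.p.

E[X] ≈ 0.00442; in regime p = Θ(1/n^{3/2}) E[X] tends to 0 (below the triangle threshold p ~ 1/n).


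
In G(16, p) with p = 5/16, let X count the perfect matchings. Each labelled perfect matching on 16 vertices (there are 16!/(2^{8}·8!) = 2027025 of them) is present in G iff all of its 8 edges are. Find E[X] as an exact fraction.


K_16 has 16!/(2^{8}·8!) = 2027025 labelled perfect matchings.
For each such perfect matching H, let X_H = 1 if all 8 edges of H are present in G. Then P[X_H = 1] = p^{8} = (5/16)^{8} = 390625/4294967296.
By linearity of expectation: E[X] = Σ_H E[X_H] = 2027025 · p^{8} = 2027025 · 390625/4294967296 = 791806640625/4294967296.
Numerically: E[X] ≈ 184.4.

E[X] = 2027025 · (5/16)^{8} = 791806640625/4294967296 ≈ 184.4.


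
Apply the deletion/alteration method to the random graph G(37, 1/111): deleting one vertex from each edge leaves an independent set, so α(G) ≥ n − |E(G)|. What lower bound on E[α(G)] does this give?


E[|E(G)|] = C(37, 2)·p = 666 · (1/111) = 6.
E[α(G)] ≥ n − E[|E(G)|] = 37 − 6 = 31.
Numerically: ≈ 31.0000.
(This is only a lower bound; the true E[α(G)] may be larger.)

E[α(G)] ≥ 31 ≈ 31.0000.


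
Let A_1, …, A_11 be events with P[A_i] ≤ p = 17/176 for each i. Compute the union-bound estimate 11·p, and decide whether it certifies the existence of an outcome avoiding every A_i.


Union bound: P[∪_{i=1}^{11} A_i] ≤ Σ_i P[A_i] ≤ 11·p = 11·(17/176) = 17/16.
Numerically: 17/16 ≈ 1.0625000.
Is 17/16 < 1? NO.
Since the bound 17/16 is ≥ 1, the union bound is uninformative here; it does NOT by itself certify existence.

11·p = 17/16 ≈ 1.0625000; existence NOT certified by the union bound.


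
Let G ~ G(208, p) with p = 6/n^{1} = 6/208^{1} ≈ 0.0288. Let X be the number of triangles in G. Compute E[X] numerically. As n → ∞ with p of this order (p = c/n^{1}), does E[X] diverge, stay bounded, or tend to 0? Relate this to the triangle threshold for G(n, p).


Number of potential triangles: C(208, 3) = 1478256.
Each occurs with probability p³ ≈ (0.0288)³ ≈ 2.40029e-05.
By linearity: E[X] = C(208, 3)·p³ ≈ 1478256 · 2.40029e-05 ≈ 35.482.
Here α = 1, so p = 6/n is exactly at the triangle threshold p ~ 1/n. Asymptotically E[X] → c³/6 = 6³/6 = 36 ≈ 36.000, a bounded constant. In this regime the triangle count is asymptotically Poisson(c³/6).

E[X] ≈ 35.482; in regime p = Θ(1/n^{1}) E[X] stays bounded (at the triangle threshold p ~ 1/n).


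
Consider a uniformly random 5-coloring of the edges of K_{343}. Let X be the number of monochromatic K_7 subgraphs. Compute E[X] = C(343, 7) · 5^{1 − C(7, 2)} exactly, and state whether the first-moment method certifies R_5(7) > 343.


E[X] = C(343, 7) · 5^{1 − 21} = 104200375748469 · 5^{−20} = 104200375748469/95367431640625.
As a reduced fraction: E[X] = 104200375748469/95367431640625 ≈ 1.093.
Is E[X] < 1? NO.
Since E[X] ≥ 1, the first-moment bound is inconclusive at n = 343; it does NOT by itself certify R_5(7) > 343.

E[X] = 104200375748469/95367431640625 ≈ 1.093; E[X] ≥ 1; first-moment method inconclusive here.


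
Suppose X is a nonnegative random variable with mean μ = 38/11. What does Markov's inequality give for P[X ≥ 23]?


μ = E[X] = 38/11, a = 23.
Markov: P[X ≥ 23] ≤ μ/a = (38/11)/23 = 38/253.
Numerically: ≈ 0.1502.
(Since a = 23 > μ = 3.4545, the bound 38/253 is < 1 and informative.)

P[X ≥ 23] ≤ 38/253 ≈ 0.1502.


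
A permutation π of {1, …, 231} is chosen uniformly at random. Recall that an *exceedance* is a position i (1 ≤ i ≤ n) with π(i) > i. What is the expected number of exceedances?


Write X = Σ_{i=1}^{231} X_i, where X_i = 1_{π(i) > i}.
For each fixed i, π(i) is uniform over {1, …, 231} (marginal of a uniform permutation), so P[π(i) > i] = (n − i)/n. Summing: Σ_{i=1}^{231} (n − i)/n = (0 + 1 + … + 230)/231 = 231(231 − 1)/(2·231) = (231 − 1)/2.
Hence E[X] = Σ_{i=1}^{231} (231 − i)/231 = 115 ≈ 115.000000.

E[X] = 115 = 115.000000.


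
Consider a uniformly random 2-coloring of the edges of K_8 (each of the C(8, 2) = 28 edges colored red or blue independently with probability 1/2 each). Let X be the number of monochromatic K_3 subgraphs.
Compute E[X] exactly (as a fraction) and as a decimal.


Let X = Σ_S X_S over the C(8, 3) = 56 subsets S of size 3, where X_S = 1 if the K_3 on S is monochromatic.
For a fixed S, the K_3 on S has C(3, 2) = 3 edges. P[all 3 edges red] = (1/2)^3, and likewise for blue, so P[monochromatic] = 2·(1/2)^3 = 2^{1 − 3} = 1/4.
By linearity: E[X] = C(8, 3) · 2^{1 − 3} = 56 · 1/4 = 14.
Numerically: E[X] ≈ 14.000.

E[X] = C(8,3)·2^(1−C(3,2)) = 14 ≈ 14.000.


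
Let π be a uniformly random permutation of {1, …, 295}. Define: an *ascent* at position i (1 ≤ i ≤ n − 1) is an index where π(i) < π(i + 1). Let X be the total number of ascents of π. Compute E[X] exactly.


Write X = Σ X_I over i = 1, …, 294, with X_I the indicator of one ascent.
There are 294 indicators.
For each fixed i, the pair (π(i), π(i+1)) is a uniformly random ordered pair of distinct values from {1, …, 295}; by symmetry P[π(i) < π(i+1)] = 1/2.
By linearity: E[X] = 294 · (1/2) = (295 − 1) · (1/2) = 147 ≈ 147.00000.

E[X] = 147 = 147.00000.


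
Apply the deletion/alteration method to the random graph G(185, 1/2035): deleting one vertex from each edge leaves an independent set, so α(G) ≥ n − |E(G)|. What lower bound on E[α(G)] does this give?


E[|E(G)|] = C(185, 2)·p = 17020 · (1/2035) = 92/11.
E[α(G)] ≥ n − E[|E(G)|] = 185 − 92/11 = 1943/11.
Numerically: ≈ 176.636364.
(This is only a lower bound; the true E[α(G)] may be larger.)

E[α(G)] ≥ 1943/11 ≈ 176.636364.


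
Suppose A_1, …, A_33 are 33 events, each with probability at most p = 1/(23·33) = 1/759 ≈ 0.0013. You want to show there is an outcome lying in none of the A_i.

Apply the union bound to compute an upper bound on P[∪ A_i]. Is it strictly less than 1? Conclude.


Union bound: P[∪_{i=1}^{33} A_i] ≤ Σ_i P[A_i] ≤ 33·p = 33·(1/759) = 1/23.
Numerically: 1/23 ≈ 0.0435.
Is 1/23 < 1? YES.
Since P[∪ A_i] ≤ 1/23 < 1, the complement has P[∩ A_i^c] ≥ 1 − 1/23 = 22/23 > 0, so some outcome avoids every A_i.

33·p = 1/23 ≈ 0.0435; existence CERTIFIED by the union bound.


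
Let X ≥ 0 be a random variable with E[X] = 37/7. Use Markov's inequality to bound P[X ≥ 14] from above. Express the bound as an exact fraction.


μ = E[X] = 37/7, a = 14.
Markov: P[X ≥ 14] ≤ μ/a = (37/7)/14 = 37/98.
Numerically: ≈ 0.37755.
(Since a = 14 > μ = 5.28571, the bound 37/98 is < 1 and informative.)

P[X ≥ 14] ≤ 37/98 ≈ 0.37755.


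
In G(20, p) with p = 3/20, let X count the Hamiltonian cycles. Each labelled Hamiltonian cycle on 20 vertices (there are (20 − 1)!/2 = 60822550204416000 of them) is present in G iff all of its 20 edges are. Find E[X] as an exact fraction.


K_20 has (20 − 1)!/2 = 60822550204416000 labelled Hamiltonian cycles.
For each such Hamiltonian cycle H, let X_H = 1 if all 20 edges of H are present in G. Then P[X_H = 1] = p^{20} = (3/20)^{20} = 3486784401/104857600000000000000000000.
By linearity of expectation: E[X] = Σ_H E[X_H] = 60822550204416000 · p^{20} = 60822550204416000 · 3486784401/104857600000000000000000000 = 51776152168407487821/25600000000000000000.
Numerically: E[X] ≈ 2.023.

E[X] = 60822550204416000 · (3/20)^{20} = 51776152168407487821/25600000000000000000 ≈ 2.023.


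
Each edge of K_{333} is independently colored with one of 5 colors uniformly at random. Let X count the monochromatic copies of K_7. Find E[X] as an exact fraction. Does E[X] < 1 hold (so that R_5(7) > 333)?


E[X] = C(333, 7) · 5^{1 − 21} = 84549532139028 · 5^{−20} = 84549532139028/95367431640625.
As a reduced fraction: E[X] = 84549532139028/95367431640625 ≈ 0.8866.
Is E[X] < 1? YES.
Since E[X] < 1, there exists a 5-coloring of K_{333} with no monochromatic K_7; hence R_5(7) > 333.

E[X] = 84549532139028/95367431640625 ≈ 0.8866; E[X] < 1, so R_5(7) > 333.


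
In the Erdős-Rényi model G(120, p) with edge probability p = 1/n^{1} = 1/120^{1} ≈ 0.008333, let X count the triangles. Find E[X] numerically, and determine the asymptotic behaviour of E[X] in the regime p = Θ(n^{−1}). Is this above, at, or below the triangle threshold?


Number of potential triangles: C(120, 3) = 280840.
Each occurs with probability p³ ≈ (0.008333)³ ≈ 5.787037e-07.
By linearity: E[X] = C(120, 3)·p³ ≈ 280840 · 5.787037e-07 ≈ 0.1625.
Here α = 1, so p = 1/n is exactly at the triangle threshold p ~ 1/n. Asymptotically E[X] → c³/6 = 1³/6 = 1/6 ≈ 0.1667, a bounded constant. In this regime the triangle count is asymptotically Poisson(c³/6).

E[X] ≈ 0.1625; in regime p = Θ(1/n^{1}) E[X] stays bounded (at the triangle threshold p ~ 1/n).


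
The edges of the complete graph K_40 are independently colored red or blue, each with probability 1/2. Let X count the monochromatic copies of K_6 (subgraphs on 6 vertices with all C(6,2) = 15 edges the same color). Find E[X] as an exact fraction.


Let X = Σ_S X_S over the C(40, 6) = 3838380 subsets S of size 6, where X_S = 1 if the K_6 on S is monochromatic.
For a fixed S, the K_6 on S has C(6, 2) = 15 edges. P[all 15 edges red] = (1/2)^15, and likewise for blue, so P[monochromatic] = 2·(1/2)^15 = 2^{1 − 15} = 1/16384.
By linearity of expectation: E[X] = C(40, 6) · 2^{1 − 15} = 3838380 · 1/16384 = 959595/4096.
Numerically: E[X] ≈ 234.276.

E[X] = C(40,6)·2^(1−C(6,2)) = 959595/4096 ≈ 234.276.


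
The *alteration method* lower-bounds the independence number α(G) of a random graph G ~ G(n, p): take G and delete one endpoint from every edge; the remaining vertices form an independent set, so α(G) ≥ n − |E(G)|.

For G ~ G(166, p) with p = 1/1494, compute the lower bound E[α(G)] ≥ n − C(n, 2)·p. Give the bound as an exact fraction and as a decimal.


E[|E(G)|] = C(166, 2)·p = 13695 · (1/1494) = 55/6.
E[α(G)] ≥ n − E[|E(G)|] = 166 − 55/6 = 941/6.
Numerically: ≈ 156.833333.
(This is only a lower bound; the true E[α(G)] may be larger.)

E[α(G)] ≥ 941/6 ≈ 156.833333.


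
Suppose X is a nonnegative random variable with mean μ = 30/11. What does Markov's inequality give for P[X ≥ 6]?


μ = E[X] = 30/11, a = 6.
Markov: P[X ≥ 6] ≤ μ/a = (30/11)/6 = 5/11.
Numerically: ≈ 0.4545.
(Since a = 6 > μ = 2.7273, the bound 5/11 is < 1 and informative.)

P[X ≥ 6] ≤ 5/11 ≈ 0.4545.


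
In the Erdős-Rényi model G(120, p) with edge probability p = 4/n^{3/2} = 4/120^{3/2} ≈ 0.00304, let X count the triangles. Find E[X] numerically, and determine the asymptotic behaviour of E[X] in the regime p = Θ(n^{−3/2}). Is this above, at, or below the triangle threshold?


Number of potential triangles: C(120, 3) = 280840.
Each occurs with probability p³ ≈ (0.00304)³ ≈ 2.81750e-08.
By linearity: E[X] = C(120, 3)·p³ ≈ 280840 · 2.81750e-08 ≈ 0.008.
Since α = 3/2 > 1, p = c/n^{3/2} = o(1/n) is below the triangle threshold p ~ 1/n. Asymptotically E[X] ~ (c³/6)·n^{3(1−α)} = (4³/6)·n^{-1.5} → 0, so by Markov's inequality G has no triangles w.h.p.

E[X] ≈ 0.008; in regime p = Θ(1/n^{3/2}) E[X] tends to 0 (below the triangle threshold p ~ 1/n).


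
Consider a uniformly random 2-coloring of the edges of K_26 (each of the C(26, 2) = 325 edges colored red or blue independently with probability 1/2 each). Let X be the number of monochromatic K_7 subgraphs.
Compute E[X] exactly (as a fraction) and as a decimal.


Let X = Σ_S X_S over the C(26, 7) = 657800 subsets S of size 7, where X_S = 1 if the K_7 on S is monochromatic.
For a fixed S, the K_7 on S has C(7, 2) = 21 edges. P[all 21 edges red] = (1/2)^21, and likewise for blue, so P[monochromatic] = 2·(1/2)^21 = 2^{1 − 21} = 1/1048576.
By linearity: E[X] = C(26, 7) · 2^{1 − 21} = 657800 · 1/1048576 = 82225/131072.
Numerically: E[X] ≈ 0.627327.

E[X] = C(26,7)·2^(1−C(7,2)) = 82225/131072 ≈ 0.627327.


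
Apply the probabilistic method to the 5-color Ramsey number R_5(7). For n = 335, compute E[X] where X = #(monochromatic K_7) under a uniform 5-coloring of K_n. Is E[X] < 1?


E[X] = C(335, 7) · 5^{1 − 21} = 88202498238195 · 5^{−20} = 88202498238195/95367431640625.
As a reduced fraction: E[X] = 17640499647639/19073486328125 ≈ 0.92487.
Is E[X] < 1? YES.
Since E[X] < 1, there exists a 5-coloring of K_{335} with no monochromatic K_7; hence R_5(7) > 335.

E[X] = 17640499647639/19073486328125 ≈ 0.92487; E[X] < 1, so R_5(7) > 335.


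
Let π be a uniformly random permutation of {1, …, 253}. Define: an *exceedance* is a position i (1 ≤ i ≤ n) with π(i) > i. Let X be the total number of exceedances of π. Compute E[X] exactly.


Write X = Σ_{i=1}^{253} X_i, where X_i = 1_{π(i) > i}.
For each fixed i, π(i) is uniform over {1, …, 253} (marginal of a uniform permutation), so P[π(i) > i] = (n − i)/n. Summing: Σ_{i=1}^{253} (n − i)/n = (0 + 1 + … + 252)/253 = 253(253 − 1)/(2·253) = (253 − 1)/2.
Hence E[X] = Σ_{i=1}^{253} (253 − i)/253 = 126 ≈ 126.00000.

E[X] = 126 = 126.00000.


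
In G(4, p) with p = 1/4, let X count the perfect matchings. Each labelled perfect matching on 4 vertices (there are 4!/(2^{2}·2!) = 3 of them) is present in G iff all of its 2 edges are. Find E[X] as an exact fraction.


K_4 has 4!/(2^{2}·2!) = 3 labelled perfect matchings.
For each such perfect matching H, let X_H = 1 if all 2 edges of H are present in G. Then P[X_H = 1] = p^{2} = (1/4)^{2} = 1/16.
By linearity: E[X] = Σ_H E[X_H] = 3 · p^{2} = 3 · 1/16 = 3/16.
Numerically: E[X] ≈ 0.1875.

E[X] = 3 · (1/4)^{2} = 3/16 ≈ 0.1875.


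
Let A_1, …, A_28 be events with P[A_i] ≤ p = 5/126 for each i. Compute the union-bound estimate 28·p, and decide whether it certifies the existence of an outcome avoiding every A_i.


Union bound: P[∪_{i=1}^{28} A_i] ≤ Σ_i P[A_i] ≤ 28·p = 28·(5/126) = 10/9.
Numerically: 10/9 ≈ 1.1111111.
Is 10/9 < 1? NO.
Since the bound 10/9 is ≥ 1, the union bound is uninformative here; it does NOT by itself certify existence.

28·p = 10/9 ≈ 1.1111111; existence NOT certified by the union bound.


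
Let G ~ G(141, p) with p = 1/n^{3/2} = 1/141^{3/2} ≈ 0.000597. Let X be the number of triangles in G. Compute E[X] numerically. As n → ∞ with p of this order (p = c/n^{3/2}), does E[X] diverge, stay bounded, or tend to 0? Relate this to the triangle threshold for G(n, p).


Number of potential triangles: C(141, 3) = 457310.
Each occurs with probability p³ ≈ (0.000597)³ ≈ 2.13066e-10.
By linearity: E[X] = C(141, 3)·p³ ≈ 457310 · 2.13066e-10 ≈ 0.000.
Since α = 3/2 > 1, p = c/n^{3/2} = o(1/n) is below the triangle threshold p ~ 1/n. Asymptotically E[X] ~ (c³/6)·n^{3(1−α)} = (1³/6)·n^{-1.5} → 0, so by Markov's inequality G has no triangles w.h.p.

E[X] ≈ 0.000; in regime p = Θ(1/n^{3/2}) E[X] tends to 0 (below the triangle threshold p ~ 1/n).


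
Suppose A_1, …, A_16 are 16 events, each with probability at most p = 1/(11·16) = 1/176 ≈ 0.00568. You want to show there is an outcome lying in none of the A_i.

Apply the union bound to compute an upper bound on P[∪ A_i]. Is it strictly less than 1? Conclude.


Union bound: P[∪_{i=1}^{16} A_i] ≤ Σ_i P[A_i] ≤ 16·p = 16·(1/176) = 1/11.
Numerically: 1/11 ≈ 0.09091.
Is 1/11 < 1? YES.
Since P[∪ A_i] ≤ 1/11 < 1, the complement has P[∩ A_i^c] ≥ 1 − 1/11 = 10/11 > 0, so some outcome avoids every A_i.

16·p = 1/11 ≈ 0.09091; existence CERTIFIED by the union bound.


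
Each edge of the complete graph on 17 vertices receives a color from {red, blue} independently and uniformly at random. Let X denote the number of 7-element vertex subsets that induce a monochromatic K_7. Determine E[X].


Let X = Σ_S X_S over the C(17, 7) = 19448 subsets S of size 7, where X_S = 1 if the K_7 on S is monochromatic.
For a fixed S, the K_7 on S has C(7, 2) = 21 edges. P[all 21 edges red] = (1/2)^21, and likewise for blue, so P[monochromatic] = 2·(1/2)^21 = 2^{1 − 21} = 1/1048576.
By linearity of expectation: E[X] = C(17, 7) · 2^{1 − 21} = 19448 · 1/1048576 = 2431/131072.
Numerically: E[X] ≈ 0.019.

E[X] = C(17,7)·2^(1−C(7,2)) = 2431/131072 ≈ 0.019.


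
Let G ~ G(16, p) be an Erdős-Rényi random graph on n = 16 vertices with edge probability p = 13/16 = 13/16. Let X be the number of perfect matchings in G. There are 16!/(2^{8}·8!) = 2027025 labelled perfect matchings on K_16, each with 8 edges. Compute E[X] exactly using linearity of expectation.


K_16 has 16!/(2^{8}·8!) = 2027025 labelled perfect matchings.
For each such perfect matching H, let X_H = 1 if all 8 edges of H are present in G. Then P[X_H = 1] = p^{8} = (13/16)^{8} = 815730721/4294967296.
By linearity of expectation: E[X] = Σ_H E[X_H] = 2027025 · p^{8} = 2027025 · 815730721/4294967296 = 1653506564735025/4294967296.
Numerically: E[X] ≈ 3.85e+05.

E[X] = 2027025 · (13/16)^{8} = 1653506564735025/4294967296 ≈ 3.85e+05.


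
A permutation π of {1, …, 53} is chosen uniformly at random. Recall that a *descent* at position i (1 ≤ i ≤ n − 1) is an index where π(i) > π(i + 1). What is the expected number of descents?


Write X = Σ X_I over i = 1, …, 52, with X_I the indicator of one descent.
There are 52 indicators.
For each fixed i, the pair (π(i), π(i+1)) is a uniformly random ordered pair of distinct values from {1, …, 53}; by symmetry P[π(i) > π(i+1)] = 1/2.
By linearity: E[X] = 52 · (1/2) = (53 − 1) · (1/2) = 26 ≈ 26.0000.

E[X] = 26 = 26.0000.


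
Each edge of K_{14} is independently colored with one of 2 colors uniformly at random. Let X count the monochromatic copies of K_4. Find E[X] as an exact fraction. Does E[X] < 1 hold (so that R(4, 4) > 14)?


E[X] = C(14, 4) · 2^{1 − 6} = 1001 · 2^{−5} = 1001/32.
As a reduced fraction: E[X] = 1001/32 ≈ 31.281250.
Is E[X] < 1? NO.
Since E[X] ≥ 1, the first-moment bound is inconclusive at n = 14; it does NOT by itself certify R(4, 4) > 14.

E[X] = 1001/32 ≈ 31.281250; E[X] ≥ 1; first-moment method inconclusive here.
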